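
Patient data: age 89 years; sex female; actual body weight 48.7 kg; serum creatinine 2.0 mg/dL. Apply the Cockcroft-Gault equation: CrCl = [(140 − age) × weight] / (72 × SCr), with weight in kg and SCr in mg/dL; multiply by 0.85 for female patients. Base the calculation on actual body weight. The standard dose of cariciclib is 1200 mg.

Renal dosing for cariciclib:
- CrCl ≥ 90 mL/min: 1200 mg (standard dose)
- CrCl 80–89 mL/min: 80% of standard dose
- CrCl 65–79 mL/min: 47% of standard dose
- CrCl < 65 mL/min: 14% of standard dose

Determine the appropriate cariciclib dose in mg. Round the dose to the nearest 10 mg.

CrCl = (140 − 89) × 48.7 / (72 × 2) × 0.85 = 2483.7 / 144.00 × 0.85 ≈ 14.7 mL/min
CrCl ≈ 15 mL/min → bracket < 65 mL/min.
14% of 1200 mg = 168 mg → 170 mg

170 mg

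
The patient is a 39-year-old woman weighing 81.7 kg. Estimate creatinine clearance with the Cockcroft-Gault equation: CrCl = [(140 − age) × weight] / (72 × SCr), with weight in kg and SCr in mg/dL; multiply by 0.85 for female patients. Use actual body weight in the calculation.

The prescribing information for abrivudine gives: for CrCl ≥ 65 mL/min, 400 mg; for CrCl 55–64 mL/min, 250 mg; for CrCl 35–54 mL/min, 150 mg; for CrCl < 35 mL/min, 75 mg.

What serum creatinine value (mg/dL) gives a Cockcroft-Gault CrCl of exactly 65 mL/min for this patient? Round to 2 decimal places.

1.50 mg/dL

Standard dose requires CrCl ≥ 65 mL/min.
Set (140 − 39) × 81.7 × 0.85 / (72 × SCr) = 65
SCr = (140 − 39) × 81.7 × 0.85 / (72 × 65) = 1.499 mg/dL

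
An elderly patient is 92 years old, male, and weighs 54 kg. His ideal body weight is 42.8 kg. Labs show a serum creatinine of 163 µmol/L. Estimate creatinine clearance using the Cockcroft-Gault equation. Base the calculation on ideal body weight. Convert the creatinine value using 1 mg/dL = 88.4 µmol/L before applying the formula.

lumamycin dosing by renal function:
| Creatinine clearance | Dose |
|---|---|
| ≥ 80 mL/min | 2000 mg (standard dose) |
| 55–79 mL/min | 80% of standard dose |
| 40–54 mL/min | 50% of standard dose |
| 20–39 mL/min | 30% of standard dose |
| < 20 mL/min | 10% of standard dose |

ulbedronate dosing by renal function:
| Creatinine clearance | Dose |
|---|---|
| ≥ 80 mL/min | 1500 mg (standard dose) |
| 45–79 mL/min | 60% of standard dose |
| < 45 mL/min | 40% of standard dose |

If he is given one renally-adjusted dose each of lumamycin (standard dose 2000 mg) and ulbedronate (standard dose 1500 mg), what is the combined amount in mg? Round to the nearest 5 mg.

800 mg

SCr = 163 / 88.4 = 1.844 mg/dL
CrCl = (140 − 92) × 42.8 / (72 × 1.844) = 2054.4 / 132.77 ≈ 15.5 mL/min
CrCl ≈ 15 mL/min.
lumamycin: < 20 mL/min → 10% of 2000 mg = 200 mg.
ulbedronate: < 45 mL/min → 40% of 1500 mg = 600 mg.
Total = 200 + 600 = 800 mg.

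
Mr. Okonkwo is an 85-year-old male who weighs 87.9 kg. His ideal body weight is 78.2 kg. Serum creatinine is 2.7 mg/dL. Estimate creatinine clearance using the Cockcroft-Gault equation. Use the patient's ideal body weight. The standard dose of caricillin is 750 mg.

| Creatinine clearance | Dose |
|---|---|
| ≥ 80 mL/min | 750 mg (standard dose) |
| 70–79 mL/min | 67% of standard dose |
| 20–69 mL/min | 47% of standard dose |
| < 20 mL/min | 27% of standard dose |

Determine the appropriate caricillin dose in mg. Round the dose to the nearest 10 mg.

350 mg

CrCl = (140 − 85) × 78.2 / (72 × 2.7) = 4301.0 / 194.40 ≈ 22.1 mL/min
CrCl ≈ 22 mL/min → bracket 20–69 mL/min.
47% of 750 mg = 352.5 mg → 350 mg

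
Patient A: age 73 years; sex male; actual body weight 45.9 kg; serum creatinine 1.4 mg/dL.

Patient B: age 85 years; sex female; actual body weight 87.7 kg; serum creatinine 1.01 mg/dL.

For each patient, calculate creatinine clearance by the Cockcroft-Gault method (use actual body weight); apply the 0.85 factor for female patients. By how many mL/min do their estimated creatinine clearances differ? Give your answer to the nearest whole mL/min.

Patient A: CrCl = (140 − 73) × 45.9 / (72 × 1.4) = 3075.3 / 100.80 ≈ 30.5 mL/min
Patient B: CrCl = (140 − 85) × 87.7 / (72 × 1.01) × 0.85 = 4823.5 / 72.72 × 0.85 ≈ 56.4 mL/min
|30.5 − 56.4| = 25.9 mL/min

26 mL/min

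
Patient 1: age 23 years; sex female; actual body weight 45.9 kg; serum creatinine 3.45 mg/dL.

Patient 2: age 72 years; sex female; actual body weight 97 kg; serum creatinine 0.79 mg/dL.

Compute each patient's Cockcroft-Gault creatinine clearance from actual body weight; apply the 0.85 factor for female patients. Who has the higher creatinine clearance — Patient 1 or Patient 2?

Patient 2

Patient 1: CrCl = (140 − 23) × 45.9 / (72 × 3.45) × 0.85 = 5370.3 / 248.40 × 0.85 ≈ 18.4 mL/min
Patient 2: CrCl = (140 − 72) × 97 / (72 × 0.79) × 0.85 = 6596.0 / 56.88 × 0.85 ≈ 98.6 mL/min
18.4 vs 98.6 mL/min → Patient 2 is higher.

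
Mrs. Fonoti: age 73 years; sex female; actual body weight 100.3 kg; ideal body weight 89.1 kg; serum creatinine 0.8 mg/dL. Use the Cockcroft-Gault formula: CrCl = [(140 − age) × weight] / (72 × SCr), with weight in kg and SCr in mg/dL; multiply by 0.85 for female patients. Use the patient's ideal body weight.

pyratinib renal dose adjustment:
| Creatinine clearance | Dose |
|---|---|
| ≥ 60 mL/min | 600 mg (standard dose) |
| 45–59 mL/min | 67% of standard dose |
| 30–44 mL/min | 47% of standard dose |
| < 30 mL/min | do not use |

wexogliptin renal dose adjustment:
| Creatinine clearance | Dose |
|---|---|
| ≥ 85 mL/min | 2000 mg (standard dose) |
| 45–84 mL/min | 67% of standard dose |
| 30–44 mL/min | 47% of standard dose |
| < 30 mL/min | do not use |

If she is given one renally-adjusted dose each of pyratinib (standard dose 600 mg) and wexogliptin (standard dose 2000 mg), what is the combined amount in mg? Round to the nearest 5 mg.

CrCl = (140 − 73) × 89.1 / (72 × 0.8) × 0.85 = 5969.7 / 57.60 × 0.85 ≈ 88.1 mL/min
CrCl ≈ 88 mL/min.
pyratinib: ≥ 60 mL/min → 100% of 600 mg = 600 mg.
wexogliptin: ≥ 85 mL/min → 100% of 2000 mg = 2000 mg.
Total = 600 + 2000 = 2600 mg.

2600 mg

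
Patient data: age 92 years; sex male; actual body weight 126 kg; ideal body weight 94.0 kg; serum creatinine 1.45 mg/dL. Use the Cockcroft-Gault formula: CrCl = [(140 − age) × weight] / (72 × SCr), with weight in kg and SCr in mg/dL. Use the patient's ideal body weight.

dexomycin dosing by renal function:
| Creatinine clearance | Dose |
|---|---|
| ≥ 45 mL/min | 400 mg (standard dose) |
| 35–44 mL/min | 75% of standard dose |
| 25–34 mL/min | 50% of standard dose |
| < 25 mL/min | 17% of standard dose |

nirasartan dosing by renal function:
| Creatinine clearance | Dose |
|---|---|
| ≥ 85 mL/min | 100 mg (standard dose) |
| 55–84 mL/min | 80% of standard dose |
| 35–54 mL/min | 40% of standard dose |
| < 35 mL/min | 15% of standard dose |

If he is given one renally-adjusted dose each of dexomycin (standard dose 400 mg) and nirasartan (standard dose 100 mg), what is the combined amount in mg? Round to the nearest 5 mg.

340 mg

CrCl = (140 − 92) × 94 / (72 × 1.45) = 4512.0 / 104.40 ≈ 43.2 mL/min
CrCl ≈ 43 mL/min.
dexomycin: 35–44 mL/min → 75% of 400 mg = 300 mg.
nirasartan: 35–54 mL/min → 40% of 100 mg = 40 mg.
Total = 300 + 40 = 340 mg.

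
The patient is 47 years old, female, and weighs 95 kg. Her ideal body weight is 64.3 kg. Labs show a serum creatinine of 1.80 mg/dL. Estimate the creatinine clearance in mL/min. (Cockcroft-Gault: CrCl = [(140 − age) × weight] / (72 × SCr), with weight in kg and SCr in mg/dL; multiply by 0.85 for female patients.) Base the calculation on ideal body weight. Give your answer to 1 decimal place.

CrCl = (140 − 47) × 64.3 / (72 × 1.8) × 0.85 = 5979.9 / 129.60 × 0.85 ≈ 39.2 mL/min

39.2 mL/min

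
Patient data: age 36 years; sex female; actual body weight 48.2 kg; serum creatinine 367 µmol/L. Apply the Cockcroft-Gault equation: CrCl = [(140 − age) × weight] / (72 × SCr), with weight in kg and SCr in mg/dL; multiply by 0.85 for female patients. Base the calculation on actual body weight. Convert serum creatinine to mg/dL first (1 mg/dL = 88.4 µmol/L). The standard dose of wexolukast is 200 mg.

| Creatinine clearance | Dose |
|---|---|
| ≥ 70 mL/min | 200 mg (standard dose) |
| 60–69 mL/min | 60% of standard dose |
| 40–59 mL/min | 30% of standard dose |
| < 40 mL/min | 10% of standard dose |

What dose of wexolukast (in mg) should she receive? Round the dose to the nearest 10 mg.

20 mg

SCr = 367 / 88.4 = 4.152 mg/dL
CrCl = (140 − 36) × 48.2 / (72 × 4.152) × 0.85 = 5012.8 / 298.94 × 0.85 ≈ 14.3 mL/min
CrCl ≈ 14 mL/min → bracket < 40 mL/min.
10% of 200 mg = 20 mg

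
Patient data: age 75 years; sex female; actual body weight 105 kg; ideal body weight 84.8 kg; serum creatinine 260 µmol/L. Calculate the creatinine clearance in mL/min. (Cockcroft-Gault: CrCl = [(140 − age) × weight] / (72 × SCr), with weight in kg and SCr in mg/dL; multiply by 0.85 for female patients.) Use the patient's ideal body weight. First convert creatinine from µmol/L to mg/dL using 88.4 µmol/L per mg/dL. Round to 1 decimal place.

22.1 mL/min

SCr = 260 / 88.4 = 2.941 mg/dL
CrCl = (140 − 75) × 84.8 / (72 × 2.941) × 0.85 = 5512.0 / 211.75 × 0.85 ≈ 22.1 mL/min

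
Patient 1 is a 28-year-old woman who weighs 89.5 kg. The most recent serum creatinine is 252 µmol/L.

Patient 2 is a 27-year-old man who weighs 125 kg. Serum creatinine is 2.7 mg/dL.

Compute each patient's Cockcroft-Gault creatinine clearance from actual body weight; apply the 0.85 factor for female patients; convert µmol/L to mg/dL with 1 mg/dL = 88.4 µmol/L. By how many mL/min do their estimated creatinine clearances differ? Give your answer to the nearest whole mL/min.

31 mL/min

Patient 1: SCr = 252 / 88.4 = 2.851 mg/dL
Patient 1: CrCl = (140 − 28) × 89.5 / (72 × 2.851) × 0.85 = 10024.0 / 205.27 × 0.85 ≈ 41.5 mL/min
Patient 2: CrCl = (140 − 27) × 125 / (72 × 2.7) = 14125.0 / 194.40 ≈ 72.7 mL/min
|41.5 − 72.7| = 31.2 mL/min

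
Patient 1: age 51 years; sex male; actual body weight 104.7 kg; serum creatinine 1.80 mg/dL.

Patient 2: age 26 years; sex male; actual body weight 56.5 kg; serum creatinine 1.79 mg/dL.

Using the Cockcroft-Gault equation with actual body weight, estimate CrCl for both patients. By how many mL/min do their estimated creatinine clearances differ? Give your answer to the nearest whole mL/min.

22 mL/min

Patient 1: CrCl = (140 − 51) × 104.7 / (72 × 1.8) = 9318.3 / 129.60 ≈ 71.9 mL/min
Patient 2: CrCl = (140 − 26) × 56.5 / (72 × 1.79) = 6441.0 / 128.88 ≈ 50.0 mL/min
|71.9 − 50.0| = 21.9 mL/min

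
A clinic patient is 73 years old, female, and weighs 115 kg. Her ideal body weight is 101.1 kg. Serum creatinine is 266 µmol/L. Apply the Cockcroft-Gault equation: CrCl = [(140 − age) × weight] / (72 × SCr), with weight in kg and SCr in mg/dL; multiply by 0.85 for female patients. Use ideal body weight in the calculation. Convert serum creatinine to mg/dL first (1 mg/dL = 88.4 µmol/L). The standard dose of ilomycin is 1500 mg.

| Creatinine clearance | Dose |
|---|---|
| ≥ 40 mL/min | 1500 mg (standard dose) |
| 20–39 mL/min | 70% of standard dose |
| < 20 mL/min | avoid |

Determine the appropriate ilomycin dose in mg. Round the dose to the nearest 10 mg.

1050 mg

SCr = 266 / 88.4 = 3.009 mg/dL
CrCl = (140 − 73) × 101.1 / (72 × 3.009) × 0.85 = 6773.7 / 216.65 × 0.85 ≈ 26.6 mL/min
CrCl ≈ 27 mL/min → bracket 20–39 mL/min.
70% of 1500 mg = 1050 mg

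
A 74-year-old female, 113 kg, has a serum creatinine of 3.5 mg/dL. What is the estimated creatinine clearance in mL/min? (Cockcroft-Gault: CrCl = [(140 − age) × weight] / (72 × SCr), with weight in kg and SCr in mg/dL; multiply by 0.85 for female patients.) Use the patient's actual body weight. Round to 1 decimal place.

CrCl = (140 − 74) × 113 / (72 × 3.5) × 0.85 = 7458.0 / 252.00 × 0.85 ≈ 25.2 mL/min

25.2 mL/min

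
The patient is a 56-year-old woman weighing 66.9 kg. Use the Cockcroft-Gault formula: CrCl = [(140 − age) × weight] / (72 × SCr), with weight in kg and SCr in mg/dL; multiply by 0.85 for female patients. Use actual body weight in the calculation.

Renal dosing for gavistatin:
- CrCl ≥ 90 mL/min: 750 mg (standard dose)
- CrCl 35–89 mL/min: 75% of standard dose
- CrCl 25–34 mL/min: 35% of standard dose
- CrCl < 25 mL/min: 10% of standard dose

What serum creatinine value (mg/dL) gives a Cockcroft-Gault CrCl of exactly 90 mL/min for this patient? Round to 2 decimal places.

0.74 mg/dL

Standard dose requires CrCl ≥ 90 mL/min.
Set (140 − 56) × 66.9 × 0.85 / (72 × SCr) = 90
SCr = (140 − 56) × 66.9 × 0.85 / (72 × 90) = 0.737 mg/dL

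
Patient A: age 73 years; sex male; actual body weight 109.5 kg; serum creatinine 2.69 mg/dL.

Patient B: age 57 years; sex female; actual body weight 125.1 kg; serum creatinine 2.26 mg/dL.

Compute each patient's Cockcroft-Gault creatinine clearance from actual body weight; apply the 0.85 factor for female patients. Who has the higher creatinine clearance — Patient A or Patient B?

Patient B

Patient A: CrCl = (140 − 73) × 109.5 / (72 × 2.69) = 7336.5 / 193.68 ≈ 37.9 mL/min
Patient B: CrCl = (140 − 57) × 125.1 / (72 × 2.26) × 0.85 = 10383.3 / 162.72 × 0.85 ≈ 54.2 mL/min
37.9 vs 54.2 mL/min → Patient B is higher.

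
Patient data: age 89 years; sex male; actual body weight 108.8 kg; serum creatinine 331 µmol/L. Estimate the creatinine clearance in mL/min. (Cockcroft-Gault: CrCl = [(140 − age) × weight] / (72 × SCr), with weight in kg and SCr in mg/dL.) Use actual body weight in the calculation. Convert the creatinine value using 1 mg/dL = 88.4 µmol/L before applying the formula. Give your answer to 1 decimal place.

20.6 mL/min

SCr = 331 / 88.4 = 3.744 mg/dL
CrCl = (140 − 89) × 108.8 / (72 × 3.744) = 5548.8 / 269.57 ≈ 20.6 mL/min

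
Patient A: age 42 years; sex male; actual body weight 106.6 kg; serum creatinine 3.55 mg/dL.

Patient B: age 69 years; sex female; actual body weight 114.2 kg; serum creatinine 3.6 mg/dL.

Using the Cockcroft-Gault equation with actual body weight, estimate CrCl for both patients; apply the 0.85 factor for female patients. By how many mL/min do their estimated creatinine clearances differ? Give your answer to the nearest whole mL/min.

14 mL/min

Patient A: CrCl = (140 − 42) × 106.6 / (72 × 3.55) = 10446.8 / 255.60 ≈ 40.9 mL/min
Patient B: CrCl = (140 − 69) × 114.2 / (72 × 3.6) × 0.85 = 8108.2 / 259.20 × 0.85 ≈ 26.6 mL/min
|40.9 − 26.6| = 14.3 mL/min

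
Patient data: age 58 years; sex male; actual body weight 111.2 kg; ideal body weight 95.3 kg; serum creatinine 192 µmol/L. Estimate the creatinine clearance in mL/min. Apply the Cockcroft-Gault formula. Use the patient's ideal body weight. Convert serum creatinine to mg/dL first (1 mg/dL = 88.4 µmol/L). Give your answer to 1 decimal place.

SCr = 192 / 88.4 = 2.172 mg/dL
CrCl = (140 − 58) × 95.3 / (72 × 2.172) = 7814.6 / 156.38 ≈ 50.0 mL/min

50.0 mL/min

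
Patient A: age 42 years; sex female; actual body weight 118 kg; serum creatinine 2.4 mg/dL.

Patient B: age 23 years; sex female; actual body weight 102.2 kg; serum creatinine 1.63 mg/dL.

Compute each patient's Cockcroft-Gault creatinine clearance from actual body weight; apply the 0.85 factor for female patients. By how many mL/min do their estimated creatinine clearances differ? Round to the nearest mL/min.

30 mL/min

Patient A: CrCl = (140 − 42) × 118 / (72 × 2.4) × 0.85 = 11564.0 / 172.80 × 0.85 ≈ 56.9 mL/min
Patient B: CrCl = (140 − 23) × 102.2 / (72 × 1.63) × 0.85 = 11957.4 / 117.36 × 0.85 ≈ 86.6 mL/min
|56.9 − 86.6| = 29.7 mL/min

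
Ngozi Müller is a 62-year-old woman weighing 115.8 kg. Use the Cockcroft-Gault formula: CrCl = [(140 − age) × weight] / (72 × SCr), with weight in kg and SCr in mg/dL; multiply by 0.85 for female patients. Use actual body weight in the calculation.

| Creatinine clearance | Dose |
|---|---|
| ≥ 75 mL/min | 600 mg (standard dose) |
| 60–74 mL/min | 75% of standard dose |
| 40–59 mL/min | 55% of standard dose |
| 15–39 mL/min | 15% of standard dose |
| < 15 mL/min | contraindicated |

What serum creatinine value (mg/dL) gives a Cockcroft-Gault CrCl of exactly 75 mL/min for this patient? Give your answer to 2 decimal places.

Standard dose requires CrCl ≥ 75 mL/min.
Set (140 − 62) × 115.8 × 0.85 / (72 × SCr) = 75
SCr = (140 − 62) × 115.8 × 0.85 / (72 × 75) = 1.422 mg/dL

1.42 mg/dL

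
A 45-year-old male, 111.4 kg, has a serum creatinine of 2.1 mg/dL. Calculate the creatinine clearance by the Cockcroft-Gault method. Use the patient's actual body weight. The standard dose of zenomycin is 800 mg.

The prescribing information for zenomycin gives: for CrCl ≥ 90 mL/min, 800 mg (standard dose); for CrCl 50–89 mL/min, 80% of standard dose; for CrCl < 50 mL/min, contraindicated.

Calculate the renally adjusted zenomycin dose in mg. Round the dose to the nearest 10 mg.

640 mg

CrCl = (140 − 45) × 111.4 / (72 × 2.1) = 10583.0 / 151.20 ≈ 70.0 mL/min
CrCl ≈ 70 mL/min → bracket 50–89 mL/min.
80% of 800 mg = 640 mg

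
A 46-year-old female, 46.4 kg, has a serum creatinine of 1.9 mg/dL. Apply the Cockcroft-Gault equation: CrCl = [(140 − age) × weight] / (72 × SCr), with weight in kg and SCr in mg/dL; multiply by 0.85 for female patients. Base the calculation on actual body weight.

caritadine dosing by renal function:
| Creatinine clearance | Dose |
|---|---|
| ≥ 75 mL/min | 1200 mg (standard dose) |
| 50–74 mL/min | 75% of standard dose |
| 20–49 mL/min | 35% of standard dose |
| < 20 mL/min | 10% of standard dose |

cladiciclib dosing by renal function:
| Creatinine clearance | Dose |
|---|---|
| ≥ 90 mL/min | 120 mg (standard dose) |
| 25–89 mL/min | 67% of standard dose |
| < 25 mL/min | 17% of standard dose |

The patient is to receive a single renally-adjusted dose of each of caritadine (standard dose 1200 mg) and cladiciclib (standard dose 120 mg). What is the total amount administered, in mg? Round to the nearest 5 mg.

500 mg

CrCl = (140 − 46) × 46.4 / (72 × 1.9) × 0.85 = 4361.6 / 136.80 × 0.85 ≈ 27.1 mL/min
CrCl ≈ 27 mL/min.
caritadine: 20–49 mL/min → 35% of 1200 mg = 420 mg.
cladiciclib: 25–89 mL/min → 67% of 120 mg = 80.4 mg.
Total = 420 + 80.4 = 500.4 mg.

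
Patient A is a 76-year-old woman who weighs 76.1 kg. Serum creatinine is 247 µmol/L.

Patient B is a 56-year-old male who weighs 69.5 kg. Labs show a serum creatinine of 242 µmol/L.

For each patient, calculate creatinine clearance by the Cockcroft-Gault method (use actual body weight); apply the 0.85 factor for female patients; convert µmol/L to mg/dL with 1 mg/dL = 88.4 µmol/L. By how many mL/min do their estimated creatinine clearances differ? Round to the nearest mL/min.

Patient A: SCr = 247 / 88.4 = 2.794 mg/dL
Patient A: CrCl = (140 − 76) × 76.1 / (72 × 2.794) × 0.85 = 4870.4 / 201.17 × 0.85 ≈ 20.6 mL/min
Patient B: SCr = 242 / 88.4 = 2.738 mg/dL
Patient B: CrCl = (140 − 56) × 69.5 / (72 × 2.738) = 5838.0 / 197.14 ≈ 29.6 mL/min
|20.6 − 29.6| = 9.0 mL/min

9 mL/min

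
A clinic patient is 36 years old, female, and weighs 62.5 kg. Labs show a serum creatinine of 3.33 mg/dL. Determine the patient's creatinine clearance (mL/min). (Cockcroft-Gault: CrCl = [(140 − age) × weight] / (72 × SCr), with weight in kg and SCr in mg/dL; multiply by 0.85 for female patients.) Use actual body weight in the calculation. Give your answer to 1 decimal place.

CrCl = (140 − 36) × 62.5 / (72 × 3.33) × 0.85 = 6500.0 / 239.76 × 0.85 ≈ 23.0 mL/min

23.0 mL/min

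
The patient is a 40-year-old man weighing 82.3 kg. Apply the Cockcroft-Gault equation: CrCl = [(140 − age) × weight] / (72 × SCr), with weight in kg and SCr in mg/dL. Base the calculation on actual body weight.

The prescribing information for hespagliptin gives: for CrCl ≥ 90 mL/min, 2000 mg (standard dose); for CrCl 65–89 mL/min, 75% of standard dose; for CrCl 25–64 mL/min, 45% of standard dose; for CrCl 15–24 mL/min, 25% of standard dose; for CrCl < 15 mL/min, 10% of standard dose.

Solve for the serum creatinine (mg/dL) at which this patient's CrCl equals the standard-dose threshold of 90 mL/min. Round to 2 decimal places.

1.27 mg/dL

Standard dose requires CrCl ≥ 90 mL/min.
Set (140 − 40) × 82.3 / (72 × SCr) = 90
SCr = (140 − 40) × 82.3 / (72 × 90) = 1.270 mg/dL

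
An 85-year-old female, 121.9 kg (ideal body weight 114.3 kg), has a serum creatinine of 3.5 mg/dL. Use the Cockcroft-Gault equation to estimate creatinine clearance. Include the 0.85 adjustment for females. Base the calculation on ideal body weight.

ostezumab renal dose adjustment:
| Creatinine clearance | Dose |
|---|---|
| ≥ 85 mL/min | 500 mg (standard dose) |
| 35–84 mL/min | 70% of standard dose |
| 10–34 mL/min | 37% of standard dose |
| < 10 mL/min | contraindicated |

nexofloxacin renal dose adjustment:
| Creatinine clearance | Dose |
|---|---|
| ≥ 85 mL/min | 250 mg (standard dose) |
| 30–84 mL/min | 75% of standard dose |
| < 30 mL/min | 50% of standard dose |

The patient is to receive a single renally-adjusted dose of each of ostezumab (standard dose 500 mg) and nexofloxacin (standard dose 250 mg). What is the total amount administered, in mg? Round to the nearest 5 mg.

CrCl = (140 − 85) × 114.3 / (72 × 3.5) × 0.85 = 6286.5 / 252.00 × 0.85 ≈ 21.2 mL/min
CrCl ≈ 21 mL/min.
ostezumab: 10–34 mL/min → 37% of 500 mg = 185 mg.
nexofloxacin: < 30 mL/min → 50% of 250 mg = 125 mg.
Total = 185 + 125 = 310 mg.

310 mg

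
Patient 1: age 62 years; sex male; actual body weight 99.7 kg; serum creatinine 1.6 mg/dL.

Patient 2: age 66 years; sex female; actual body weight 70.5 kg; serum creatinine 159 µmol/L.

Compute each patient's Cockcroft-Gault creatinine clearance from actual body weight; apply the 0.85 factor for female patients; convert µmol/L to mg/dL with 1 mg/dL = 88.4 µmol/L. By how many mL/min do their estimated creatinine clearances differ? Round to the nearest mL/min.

33 mL/min

Patient 1: CrCl = (140 − 62) × 99.7 / (72 × 1.6) = 7776.6 / 115.20 ≈ 67.5 mL/min
Patient 2: SCr = 159 / 88.4 = 1.799 mg/dL
Patient 2: CrCl = (140 − 66) × 70.5 / (72 × 1.799) × 0.85 = 5217.0 / 129.53 × 0.85 ≈ 34.2 mL/min
|67.5 − 34.2| = 33.3 mL/min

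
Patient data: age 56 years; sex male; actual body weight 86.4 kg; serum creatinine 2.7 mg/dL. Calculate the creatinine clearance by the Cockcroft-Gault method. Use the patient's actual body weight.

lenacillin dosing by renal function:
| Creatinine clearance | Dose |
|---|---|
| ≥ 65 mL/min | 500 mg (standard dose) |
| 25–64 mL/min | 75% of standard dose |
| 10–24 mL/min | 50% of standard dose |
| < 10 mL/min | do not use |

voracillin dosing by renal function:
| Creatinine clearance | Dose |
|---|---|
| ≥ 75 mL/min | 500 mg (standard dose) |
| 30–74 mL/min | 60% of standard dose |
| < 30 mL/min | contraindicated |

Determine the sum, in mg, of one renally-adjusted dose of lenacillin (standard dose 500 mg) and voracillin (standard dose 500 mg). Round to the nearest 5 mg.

675 mg

CrCl = (140 − 56) × 86.4 / (72 × 2.7) = 7257.6 / 194.40 ≈ 37.3 mL/min
CrCl ≈ 37 mL/min.
lenacillin: 25–64 mL/min → 75% of 500 mg = 375 mg.
voracillin: 30–74 mL/min → 60% of 500 mg = 300 mg.
Total = 375 + 300 = 675 mg.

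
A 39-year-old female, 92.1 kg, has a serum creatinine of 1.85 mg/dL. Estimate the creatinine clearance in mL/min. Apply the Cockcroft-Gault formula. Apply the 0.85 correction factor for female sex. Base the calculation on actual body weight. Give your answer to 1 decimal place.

59.4 mL/min

CrCl = (140 − 39) × 92.1 / (72 × 1.85) × 0.85 = 9302.1 / 133.20 × 0.85 ≈ 59.4 mL/min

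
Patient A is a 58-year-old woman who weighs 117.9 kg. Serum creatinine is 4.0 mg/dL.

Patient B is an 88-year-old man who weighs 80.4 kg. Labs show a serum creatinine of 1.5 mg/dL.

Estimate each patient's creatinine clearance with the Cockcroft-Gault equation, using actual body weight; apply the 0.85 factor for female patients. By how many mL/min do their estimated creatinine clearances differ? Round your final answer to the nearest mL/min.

10 mL/min

Patient A: CrCl = (140 − 58) × 117.9 / (72 × 4) × 0.85 = 9667.8 / 288.00 × 0.85 ≈ 28.5 mL/min
Patient B: CrCl = (140 − 88) × 80.4 / (72 × 1.5) = 4180.8 / 108.00 ≈ 38.7 mL/min
|28.5 − 38.7| = 10.2 mL/min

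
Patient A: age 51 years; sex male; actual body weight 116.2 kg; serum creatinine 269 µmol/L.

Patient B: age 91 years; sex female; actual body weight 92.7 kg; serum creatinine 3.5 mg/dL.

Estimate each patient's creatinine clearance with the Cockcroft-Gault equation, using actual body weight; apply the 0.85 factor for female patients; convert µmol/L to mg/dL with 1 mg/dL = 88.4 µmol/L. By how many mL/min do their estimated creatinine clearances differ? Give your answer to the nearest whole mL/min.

Patient A: SCr = 269 / 88.4 = 3.043 mg/dL
Patient A: CrCl = (140 − 51) × 116.2 / (72 × 3.043) = 10341.8 / 219.10 ≈ 47.2 mL/min
Patient B: CrCl = (140 − 91) × 92.7 / (72 × 3.5) × 0.85 = 4542.3 / 252.00 × 0.85 ≈ 15.3 mL/min
|47.2 − 15.3| = 31.9 mL/min

32 mL/min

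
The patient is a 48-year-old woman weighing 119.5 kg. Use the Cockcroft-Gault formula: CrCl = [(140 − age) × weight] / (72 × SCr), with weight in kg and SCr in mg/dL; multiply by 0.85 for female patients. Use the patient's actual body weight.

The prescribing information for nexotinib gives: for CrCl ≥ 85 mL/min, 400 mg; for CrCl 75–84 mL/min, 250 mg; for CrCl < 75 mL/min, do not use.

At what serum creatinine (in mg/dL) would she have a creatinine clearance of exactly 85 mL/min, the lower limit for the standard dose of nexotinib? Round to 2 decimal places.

1.53 mg/dL

Standard dose requires CrCl ≥ 85 mL/min.
Set (140 − 48) × 119.5 × 0.85 / (72 × SCr) = 85
SCr = (140 − 48) × 119.5 × 0.85 / (72 × 85) = 1.527 mg/dL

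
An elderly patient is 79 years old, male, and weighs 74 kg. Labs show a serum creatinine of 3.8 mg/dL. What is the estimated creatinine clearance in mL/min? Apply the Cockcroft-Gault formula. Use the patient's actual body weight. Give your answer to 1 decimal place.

16.5 mL/min

CrCl = (140 − 79) × 74 / (72 × 3.8) = 4514.0 / 273.60 ≈ 16.5 mL/min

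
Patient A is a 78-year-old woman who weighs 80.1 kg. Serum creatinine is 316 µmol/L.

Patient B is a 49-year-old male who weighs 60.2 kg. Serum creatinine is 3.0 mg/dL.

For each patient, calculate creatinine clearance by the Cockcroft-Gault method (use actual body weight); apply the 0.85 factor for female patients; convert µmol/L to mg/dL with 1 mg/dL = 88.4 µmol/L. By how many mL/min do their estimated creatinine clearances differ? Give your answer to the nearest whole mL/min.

9 mL/min

Patient A: SCr = 316 / 88.4 = 3.575 mg/dL
Patient A: CrCl = (140 − 78) × 80.1 / (72 × 3.575) × 0.85 = 4966.2 / 257.40 × 0.85 ≈ 16.4 mL/min
Patient B: CrCl = (140 − 49) × 60.2 / (72 × 3) = 5478.2 / 216.00 ≈ 25.4 mL/min
|16.4 − 25.4| = 9.0 mL/min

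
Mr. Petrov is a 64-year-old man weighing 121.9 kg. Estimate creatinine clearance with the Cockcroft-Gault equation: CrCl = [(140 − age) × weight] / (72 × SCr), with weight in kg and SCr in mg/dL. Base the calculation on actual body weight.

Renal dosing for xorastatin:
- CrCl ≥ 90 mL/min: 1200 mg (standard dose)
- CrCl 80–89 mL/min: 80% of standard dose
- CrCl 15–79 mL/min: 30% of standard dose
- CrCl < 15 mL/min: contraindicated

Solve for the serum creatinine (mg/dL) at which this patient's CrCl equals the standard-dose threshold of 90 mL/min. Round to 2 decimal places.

1.43 mg/dL

Standard dose requires CrCl ≥ 90 mL/min.
Set (140 − 64) × 121.9 / (72 × SCr) = 90
SCr = (140 − 64) × 121.9 / (72 × 90) = 1.430 mg/dL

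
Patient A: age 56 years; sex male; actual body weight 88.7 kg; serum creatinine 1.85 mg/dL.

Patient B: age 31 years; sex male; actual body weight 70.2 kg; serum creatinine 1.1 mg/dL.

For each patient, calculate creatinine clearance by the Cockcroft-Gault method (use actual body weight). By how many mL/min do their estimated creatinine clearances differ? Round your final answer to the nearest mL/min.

41 mL/min

Patient A: CrCl = (140 − 56) × 88.7 / (72 × 1.85) = 7450.8 / 133.20 ≈ 55.9 mL/min
Patient B: CrCl = (140 − 31) × 70.2 / (72 × 1.1) = 7651.8 / 79.20 ≈ 96.6 mL/min
|55.9 − 96.6| = 40.7 mL/min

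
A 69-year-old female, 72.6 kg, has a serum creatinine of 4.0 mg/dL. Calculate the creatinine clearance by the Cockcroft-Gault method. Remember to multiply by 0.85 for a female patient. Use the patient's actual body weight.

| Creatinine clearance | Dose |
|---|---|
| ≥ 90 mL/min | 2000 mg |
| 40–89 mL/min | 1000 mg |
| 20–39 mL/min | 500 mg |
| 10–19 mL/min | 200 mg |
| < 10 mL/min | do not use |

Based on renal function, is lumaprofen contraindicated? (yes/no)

no

CrCl = (140 − 69) × 72.6 / (72 × 4) × 0.85 = 5154.6 / 288.00 × 0.85 ≈ 15.2 mL/min
CrCl ≈ 15 mL/min, which is ≥ 10 mL/min.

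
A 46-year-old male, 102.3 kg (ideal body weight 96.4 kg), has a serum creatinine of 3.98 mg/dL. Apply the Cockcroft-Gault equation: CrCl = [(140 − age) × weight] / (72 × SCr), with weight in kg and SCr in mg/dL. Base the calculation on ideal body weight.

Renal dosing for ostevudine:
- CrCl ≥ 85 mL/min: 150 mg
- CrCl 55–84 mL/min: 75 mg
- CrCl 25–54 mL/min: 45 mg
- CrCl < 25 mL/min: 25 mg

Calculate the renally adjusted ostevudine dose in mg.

CrCl = (140 − 46) × 96.4 / (72 × 3.98) = 9061.6 / 286.56 ≈ 31.6 mL/min
CrCl ≈ 32 mL/min → bracket 25–54 mL/min.
Dose for this bracket: 45 mg.

45 mg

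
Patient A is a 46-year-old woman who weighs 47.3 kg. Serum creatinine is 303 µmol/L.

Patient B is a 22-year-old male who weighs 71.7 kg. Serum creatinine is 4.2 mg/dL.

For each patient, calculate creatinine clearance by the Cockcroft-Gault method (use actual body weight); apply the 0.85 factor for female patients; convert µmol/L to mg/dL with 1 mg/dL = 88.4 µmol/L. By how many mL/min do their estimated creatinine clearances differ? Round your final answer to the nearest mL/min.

Patient A: SCr = 303 / 88.4 = 3.428 mg/dL
Patient A: CrCl = (140 − 46) × 47.3 / (72 × 3.428) × 0.85 = 4446.2 / 246.82 × 0.85 ≈ 15.3 mL/min
Patient B: CrCl = (140 − 22) × 71.7 / (72 × 4.2) = 8460.6 / 302.40 ≈ 28.0 mL/min
|15.3 − 28.0| = 12.7 mL/min

13 mL/min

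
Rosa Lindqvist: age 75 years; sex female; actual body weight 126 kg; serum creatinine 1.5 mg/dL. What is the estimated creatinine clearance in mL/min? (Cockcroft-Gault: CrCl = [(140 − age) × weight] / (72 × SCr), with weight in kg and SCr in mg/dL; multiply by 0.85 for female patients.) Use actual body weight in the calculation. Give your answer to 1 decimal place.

CrCl = (140 − 75) × 126 / (72 × 1.5) × 0.85 = 8190.0 / 108.00 × 0.85 ≈ 64.5 mL/min

64.5 mL/min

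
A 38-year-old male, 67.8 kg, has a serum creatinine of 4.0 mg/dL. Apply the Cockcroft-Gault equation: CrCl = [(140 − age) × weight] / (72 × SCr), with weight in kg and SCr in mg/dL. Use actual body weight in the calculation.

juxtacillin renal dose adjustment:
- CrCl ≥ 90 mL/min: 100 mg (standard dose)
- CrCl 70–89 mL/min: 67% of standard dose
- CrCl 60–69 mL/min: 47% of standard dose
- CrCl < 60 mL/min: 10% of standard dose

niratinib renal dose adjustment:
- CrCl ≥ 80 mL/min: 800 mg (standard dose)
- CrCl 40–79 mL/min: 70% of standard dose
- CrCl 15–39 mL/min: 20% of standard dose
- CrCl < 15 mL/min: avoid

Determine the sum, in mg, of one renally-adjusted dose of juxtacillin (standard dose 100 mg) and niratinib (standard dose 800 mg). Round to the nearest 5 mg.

170 mg

CrCl = (140 − 38) × 67.8 / (72 × 4) = 6915.6 / 288.00 ≈ 24.0 mL/min
CrCl ≈ 24 mL/min.
juxtacillin: < 60 mL/min → 10% of 100 mg = 10 mg.
niratinib: 15–39 mL/min → 20% of 800 mg = 160 mg.
Total = 10 + 160 = 170 mg.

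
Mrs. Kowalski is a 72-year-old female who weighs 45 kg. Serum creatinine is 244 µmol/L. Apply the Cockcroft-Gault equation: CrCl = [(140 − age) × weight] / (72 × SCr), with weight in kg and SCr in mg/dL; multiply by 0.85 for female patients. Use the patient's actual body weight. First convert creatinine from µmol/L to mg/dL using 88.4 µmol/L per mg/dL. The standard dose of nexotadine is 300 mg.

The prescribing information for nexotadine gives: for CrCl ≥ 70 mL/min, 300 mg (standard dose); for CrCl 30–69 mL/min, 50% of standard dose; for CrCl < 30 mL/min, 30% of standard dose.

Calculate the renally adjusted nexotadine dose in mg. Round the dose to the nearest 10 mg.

SCr = 244 / 88.4 = 2.76 mg/dL
CrCl = (140 − 72) × 45 / (72 × 2.76) × 0.85 = 3060.0 / 198.72 × 0.85 ≈ 13.1 mL/min
CrCl ≈ 13 mL/min → bracket < 30 mL/min.
30% of 300 mg = 90 mg

90 mg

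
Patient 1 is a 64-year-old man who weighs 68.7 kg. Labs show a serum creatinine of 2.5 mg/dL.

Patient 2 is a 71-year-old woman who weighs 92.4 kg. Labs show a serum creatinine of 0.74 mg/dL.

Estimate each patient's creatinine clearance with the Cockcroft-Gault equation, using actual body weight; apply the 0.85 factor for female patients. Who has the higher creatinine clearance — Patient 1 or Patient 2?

Patient 1: CrCl = (140 − 64) × 68.7 / (72 × 2.5) = 5221.2 / 180.00 ≈ 29.0 mL/min
Patient 2: CrCl = (140 − 71) × 92.4 / (72 × 0.74) × 0.85 = 6375.6 / 53.28 × 0.85 ≈ 101.7 mL/min
29.0 vs 101.7 mL/min → Patient 2 is higher.

Patient 2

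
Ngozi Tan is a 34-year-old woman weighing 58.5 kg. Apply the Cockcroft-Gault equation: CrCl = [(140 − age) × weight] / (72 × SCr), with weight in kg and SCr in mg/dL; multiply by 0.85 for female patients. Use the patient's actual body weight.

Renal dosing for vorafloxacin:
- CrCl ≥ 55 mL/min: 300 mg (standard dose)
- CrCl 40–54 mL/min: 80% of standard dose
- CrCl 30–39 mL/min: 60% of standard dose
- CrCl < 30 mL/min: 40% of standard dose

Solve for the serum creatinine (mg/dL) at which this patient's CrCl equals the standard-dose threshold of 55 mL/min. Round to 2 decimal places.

1.33 mg/dL

Standard dose requires CrCl ≥ 55 mL/min.
Set (140 − 34) × 58.5 × 0.85 / (72 × SCr) = 55
SCr = (140 − 34) × 58.5 × 0.85 / (72 × 55) = 1.331 mg/dL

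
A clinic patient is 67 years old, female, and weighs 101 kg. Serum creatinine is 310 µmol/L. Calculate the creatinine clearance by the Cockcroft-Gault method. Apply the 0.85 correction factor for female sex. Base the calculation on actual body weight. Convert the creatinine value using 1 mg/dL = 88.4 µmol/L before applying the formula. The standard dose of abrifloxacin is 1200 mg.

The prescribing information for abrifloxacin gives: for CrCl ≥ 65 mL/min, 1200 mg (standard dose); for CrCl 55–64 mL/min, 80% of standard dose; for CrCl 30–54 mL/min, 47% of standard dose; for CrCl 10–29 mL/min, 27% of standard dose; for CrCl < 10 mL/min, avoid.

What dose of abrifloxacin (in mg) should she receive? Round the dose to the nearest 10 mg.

320 mg

SCr = 310 / 88.4 = 3.507 mg/dL
CrCl = (140 − 67) × 101 / (72 × 3.507) × 0.85 = 7373.0 / 252.50 × 0.85 ≈ 24.8 mL/min
CrCl ≈ 25 mL/min → bracket 10–29 mL/min.
27% of 1200 mg = 324 mg → 320 mg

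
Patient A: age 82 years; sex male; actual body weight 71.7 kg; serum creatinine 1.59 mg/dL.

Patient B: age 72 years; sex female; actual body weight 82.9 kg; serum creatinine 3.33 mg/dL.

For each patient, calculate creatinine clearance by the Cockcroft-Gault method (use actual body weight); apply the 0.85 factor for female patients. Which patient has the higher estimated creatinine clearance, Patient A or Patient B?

Patient A

Patient A: CrCl = (140 − 82) × 71.7 / (72 × 1.59) = 4158.6 / 114.48 ≈ 36.3 mL/min
Patient B: CrCl = (140 − 72) × 82.9 / (72 × 3.33) × 0.85 = 5637.2 / 239.76 × 0.85 ≈ 20.0 mL/min
36.3 vs 20.0 mL/min → Patient A is higher.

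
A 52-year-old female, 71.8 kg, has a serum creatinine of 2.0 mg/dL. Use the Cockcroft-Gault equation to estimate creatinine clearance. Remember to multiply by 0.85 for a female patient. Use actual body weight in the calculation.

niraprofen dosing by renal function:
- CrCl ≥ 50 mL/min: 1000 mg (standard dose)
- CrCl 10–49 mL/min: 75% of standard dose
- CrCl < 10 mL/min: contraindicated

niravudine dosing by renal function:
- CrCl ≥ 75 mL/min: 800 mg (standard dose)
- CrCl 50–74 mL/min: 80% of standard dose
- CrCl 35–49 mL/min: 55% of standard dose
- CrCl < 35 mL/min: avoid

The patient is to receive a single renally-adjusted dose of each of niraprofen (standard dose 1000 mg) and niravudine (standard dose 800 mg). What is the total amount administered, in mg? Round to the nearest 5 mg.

1190 mg

CrCl = (140 − 52) × 71.8 / (72 × 2) × 0.85 = 6318.4 / 144.00 × 0.85 ≈ 37.3 mL/min
CrCl ≈ 37 mL/min.
niraprofen: 10–49 mL/min → 75% of 1000 mg = 750 mg.
niravudine: 35–49 mL/min → 55% of 800 mg = 440 mg.
Total = 750 + 440 = 1190 mg.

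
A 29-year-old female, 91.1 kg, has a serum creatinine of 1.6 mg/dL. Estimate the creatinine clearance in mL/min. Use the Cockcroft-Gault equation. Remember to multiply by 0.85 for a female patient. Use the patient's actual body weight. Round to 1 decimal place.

CrCl = (140 − 29) × 91.1 / (72 × 1.6) × 0.85 = 10112.1 / 115.20 × 0.85 ≈ 74.6 mL/min

74.6 mL/min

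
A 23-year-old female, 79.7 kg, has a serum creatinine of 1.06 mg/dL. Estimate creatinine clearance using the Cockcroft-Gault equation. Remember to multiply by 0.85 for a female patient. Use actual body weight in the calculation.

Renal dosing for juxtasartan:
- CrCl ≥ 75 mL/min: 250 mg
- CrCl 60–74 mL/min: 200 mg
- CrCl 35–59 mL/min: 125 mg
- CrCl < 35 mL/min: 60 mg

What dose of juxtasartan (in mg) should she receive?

CrCl = (140 − 23) × 79.7 / (72 × 1.06) × 0.85 = 9324.9 / 76.32 × 0.85 ≈ 103.9 mL/min
CrCl ≈ 104 mL/min → bracket ≥ 75 mL/min.
Dose for this bracket: 250 mg.

250 mg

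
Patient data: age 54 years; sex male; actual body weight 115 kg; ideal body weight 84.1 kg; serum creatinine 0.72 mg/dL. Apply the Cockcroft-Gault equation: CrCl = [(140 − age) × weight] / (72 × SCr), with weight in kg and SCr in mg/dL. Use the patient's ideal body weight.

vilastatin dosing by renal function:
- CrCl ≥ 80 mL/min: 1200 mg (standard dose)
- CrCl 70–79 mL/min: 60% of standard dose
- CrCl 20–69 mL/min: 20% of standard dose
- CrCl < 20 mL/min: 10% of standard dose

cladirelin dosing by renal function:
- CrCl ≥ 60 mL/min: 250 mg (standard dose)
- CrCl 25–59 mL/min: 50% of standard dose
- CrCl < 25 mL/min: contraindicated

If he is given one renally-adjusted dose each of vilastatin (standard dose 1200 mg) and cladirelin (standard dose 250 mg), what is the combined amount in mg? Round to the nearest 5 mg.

CrCl = (140 − 54) × 84.1 / (72 × 0.72) = 7232.6 / 51.84 ≈ 139.5 mL/min
CrCl ≈ 140 mL/min.
vilastatin: ≥ 80 mL/min → 100% of 1200 mg = 1200 mg.
cladirelin: ≥ 60 mL/min → 100% of 250 mg = 250 mg.
Total = 1200 + 250 = 1450 mg.

1450 mg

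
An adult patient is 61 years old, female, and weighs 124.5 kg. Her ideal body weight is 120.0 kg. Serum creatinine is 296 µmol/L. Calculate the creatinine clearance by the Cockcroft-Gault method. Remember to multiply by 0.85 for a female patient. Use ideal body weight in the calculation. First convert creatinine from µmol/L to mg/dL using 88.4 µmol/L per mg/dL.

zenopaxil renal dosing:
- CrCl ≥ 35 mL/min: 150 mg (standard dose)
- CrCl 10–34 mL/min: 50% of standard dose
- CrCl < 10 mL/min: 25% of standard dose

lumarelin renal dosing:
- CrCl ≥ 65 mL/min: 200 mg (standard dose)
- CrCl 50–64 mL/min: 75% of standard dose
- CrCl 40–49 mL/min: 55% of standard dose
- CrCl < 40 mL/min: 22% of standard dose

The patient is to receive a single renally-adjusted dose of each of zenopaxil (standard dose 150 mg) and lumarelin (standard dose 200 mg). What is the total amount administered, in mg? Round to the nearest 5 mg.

SCr = 296 / 88.4 = 3.348 mg/dL
CrCl = (140 − 61) × 120 / (72 × 3.348) × 0.85 = 9480.0 / 241.06 × 0.85 ≈ 33.4 mL/min
CrCl ≈ 33 mL/min.
zenopaxil: 10–34 mL/min → 50% of 150 mg = 75 mg.
lumarelin: < 40 mL/min → 22% of 200 mg = 44 mg.
Total = 75 + 44 = 119 mg.

120 mg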